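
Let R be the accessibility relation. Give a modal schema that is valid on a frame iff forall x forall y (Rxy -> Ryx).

ψ → □◇ψ

The condition is symmetry. The B schema ψ → □◇ψ defines it.
Suppose ψ→□◇ψ is valid. Take Rxy and set V(ψ)={x}. Then ψ at x, so □◇ψ at x, so ◇ψ at y, so some z with Ryz has ψ; z=x, i.e. Ryx.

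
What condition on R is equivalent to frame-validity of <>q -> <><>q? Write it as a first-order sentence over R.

This is a Sahlqvist (Geach-type) schema ◇^1□^0q → □^0◇^2q.
Minimal-valuation argument: fix x; take any y with xR^1y and any z with xR^0z. Set V(q) to the set of worlds R-reachable from y in exactly 0 steps. Then □^0q holds at y, so the antecedent holds at x; validity forces ◇^2q at z, giving a w with zR^2w and yR^0w.
First-order correspondent: forall x forall y (xRy -> exists w (y = w & x R^2 w)).

forall x forall y (xRy -> exists w (y = w & x R^2 w))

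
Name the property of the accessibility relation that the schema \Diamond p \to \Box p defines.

partial functionality

This schema is the CD axiom.
It corresponds to partial functionality: \forall x \forall y \forall z (Rxy \wedge Rxz \to y = z).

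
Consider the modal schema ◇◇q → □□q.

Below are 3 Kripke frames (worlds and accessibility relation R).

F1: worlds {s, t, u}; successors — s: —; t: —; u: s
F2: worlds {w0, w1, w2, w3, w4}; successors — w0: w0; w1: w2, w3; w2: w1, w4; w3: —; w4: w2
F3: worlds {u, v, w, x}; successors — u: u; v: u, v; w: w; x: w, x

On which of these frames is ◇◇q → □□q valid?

F1

This is the axiom for a generalized confluence (Geach) condition; its first-order frame correspondent is ∀x ∀y ∀z ((xR²y ∧ xR²z) → ∃w (y = w ∧ z = w)).
F1: ✓.
F2: fails — w1R²w1, w1R²w4 but w1 ≠ w4.
F3: fails — vR²u, vR²v but u ≠ v.
Valid on: F1.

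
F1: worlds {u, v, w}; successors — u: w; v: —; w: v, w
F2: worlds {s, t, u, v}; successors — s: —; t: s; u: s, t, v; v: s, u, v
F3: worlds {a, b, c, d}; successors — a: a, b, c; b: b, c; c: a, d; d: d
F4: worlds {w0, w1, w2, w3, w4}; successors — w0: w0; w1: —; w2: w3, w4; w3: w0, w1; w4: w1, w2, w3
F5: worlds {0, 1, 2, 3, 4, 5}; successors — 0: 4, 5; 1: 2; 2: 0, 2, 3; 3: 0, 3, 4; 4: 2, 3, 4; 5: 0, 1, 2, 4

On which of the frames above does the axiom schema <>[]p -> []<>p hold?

none

Frame correspondent (Sahlqvist): forall x forall y forall z (Rxy & Rxz -> exists w (Ryw & Rzw)) — i.e. convergence.
F1: fails — Rww and Rwv but w and v have no common successor.
F2: fails — Rts and Rts but s and s have no common successor.
F3: fails — Rab and Rac but b and c have no common successor.
F4: fails — Rw3w1 and Rw3w1 but w1 and w1 have no common successor.
F5: fails — R20 and R22 but 0 and 2 have no common successor.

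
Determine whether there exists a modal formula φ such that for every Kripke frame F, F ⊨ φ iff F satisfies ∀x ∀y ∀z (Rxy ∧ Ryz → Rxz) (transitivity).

This is a Sahlqvist condition; the 4 axiom □p → □□p defines it.

Yes — defined by □p → □□p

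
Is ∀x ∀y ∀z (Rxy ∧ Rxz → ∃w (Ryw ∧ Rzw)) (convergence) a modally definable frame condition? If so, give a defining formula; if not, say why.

This is a Sahlqvist condition; the .2 axiom ◇□r → □◇r defines it.

Yes — defined by ◇□r → □◇r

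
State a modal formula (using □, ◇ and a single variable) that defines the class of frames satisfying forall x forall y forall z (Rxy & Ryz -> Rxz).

□r → □□r

This is transitivity; the standard corresponding axiom is 4: □r → □□r.
Suppose □r→□□r is valid. Take Rxy, Ryz and set V(r)={w : Rxw}. Then □r at x, so □□r at x, so □r at y, so r at z, i.e. Rxz.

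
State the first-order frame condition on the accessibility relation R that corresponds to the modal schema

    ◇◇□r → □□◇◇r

∀x ∀y ∀z ((xR²y ∧ xR²z) → ∃w (yRw ∧ zR²w))

This is a Sahlqvist (Geach-type) schema ◇^2□^1r → □^2◇^2r.
First-order correspondent: ∀x ∀y ∀z ((xR²y ∧ xR²z) → ∃w (yRw ∧ zR²w)).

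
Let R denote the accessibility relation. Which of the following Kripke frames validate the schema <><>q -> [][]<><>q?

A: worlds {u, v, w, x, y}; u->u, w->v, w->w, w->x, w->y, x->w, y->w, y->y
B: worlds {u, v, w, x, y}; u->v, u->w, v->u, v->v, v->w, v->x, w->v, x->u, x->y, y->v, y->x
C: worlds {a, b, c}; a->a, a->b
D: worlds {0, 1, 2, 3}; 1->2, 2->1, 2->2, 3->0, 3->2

D

Frame correspondent (Sahlqvist): forall x forall y forall z ((x R^2 y & x R^2 z) -> exists w (y = w & z R^2 w)) — i.e. a generalized confluence (Geach) condition.
A: fails — wR²v, wR²v but no t with v=t and vR²t.
B: fails — uR²u, uR²x but no t with u=t and xR²t.
C: fails — aR²a, aR²b but no w with a=w and bR²w.
D: condition met.
Valid on: D.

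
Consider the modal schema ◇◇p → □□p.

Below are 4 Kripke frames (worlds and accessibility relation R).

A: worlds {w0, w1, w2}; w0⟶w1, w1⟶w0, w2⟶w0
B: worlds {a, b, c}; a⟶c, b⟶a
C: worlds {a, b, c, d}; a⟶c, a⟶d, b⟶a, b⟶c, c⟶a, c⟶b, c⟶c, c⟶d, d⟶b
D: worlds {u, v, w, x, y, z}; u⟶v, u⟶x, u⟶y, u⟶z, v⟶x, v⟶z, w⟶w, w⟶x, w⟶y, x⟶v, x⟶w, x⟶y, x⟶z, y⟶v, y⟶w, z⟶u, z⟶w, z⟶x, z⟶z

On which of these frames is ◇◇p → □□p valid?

The schema corresponds to a generalized confluence (Geach) condition: ∀x ∀y ∀z ((xR²y ∧ xR²z) → ∃w (y = w ∧ z = w)).
A: condition met.
B: condition met.
C: fails — aR²a, aR²b but a ≠ b.
D: fails — uR²u, uR²v but u ≠ v.

A, B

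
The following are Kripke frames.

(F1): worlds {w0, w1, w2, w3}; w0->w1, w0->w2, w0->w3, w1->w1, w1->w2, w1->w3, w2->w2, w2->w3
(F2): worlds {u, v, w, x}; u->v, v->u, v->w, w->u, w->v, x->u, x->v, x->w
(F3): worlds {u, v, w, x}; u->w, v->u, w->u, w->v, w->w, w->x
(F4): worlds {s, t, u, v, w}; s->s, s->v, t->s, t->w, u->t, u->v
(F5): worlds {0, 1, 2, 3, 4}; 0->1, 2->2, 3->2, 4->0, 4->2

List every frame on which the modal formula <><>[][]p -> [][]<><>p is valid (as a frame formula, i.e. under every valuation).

(F2)

The schema corresponds to a generalized confluence (Geach) condition: forall x forall y forall z ((x R^2 y & x R^2 z) -> exists w (y R^2 w & z R^2 w)).
(F1): fails — w0R²w1, w0R²w3 but no w with w1R²w and w3R²w.
(F2): ✓.
(F3): fails — uR²u, uR²x but no t with uR²t and xR²t.
(F4): fails — sR²s, sR²v but no w* with sR²w* and vR²w*.
(F5): fails — 4R²1, 4R²1 but no w with 1R²w and 1R²w.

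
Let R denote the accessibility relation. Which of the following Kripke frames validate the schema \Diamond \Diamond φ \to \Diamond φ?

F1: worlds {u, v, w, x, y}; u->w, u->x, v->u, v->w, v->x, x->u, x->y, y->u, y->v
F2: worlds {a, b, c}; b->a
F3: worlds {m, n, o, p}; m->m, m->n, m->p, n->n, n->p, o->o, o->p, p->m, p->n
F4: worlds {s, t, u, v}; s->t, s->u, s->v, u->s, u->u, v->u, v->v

F2

This is the axiom for transitivity; its first-order frame correspondent is \forall x \forall y \forall z (Rxy \wedge Ryz \to Rxz).
F1: fails — Rvx and Rxy but not Rvy.
F2: holds.
F3: fails — Rop and Rpm but not Rom.
F4: fails — Rus and Rsv but not Ruv.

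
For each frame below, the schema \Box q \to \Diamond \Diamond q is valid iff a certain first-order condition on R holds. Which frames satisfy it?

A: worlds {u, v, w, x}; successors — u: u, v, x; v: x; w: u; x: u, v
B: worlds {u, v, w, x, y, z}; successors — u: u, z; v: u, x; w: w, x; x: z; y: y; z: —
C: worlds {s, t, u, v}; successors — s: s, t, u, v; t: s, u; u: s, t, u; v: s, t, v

This is the axiom for a generalized confluence (Geach) condition; its first-order frame correspondent is \forall x \exists w (xRw \wedge x R^2 w).
A: fails — at v but no t with vRt and vR²t.
B: fails — at x but no t with xRt and xR²t.
C: satisfies the condition.

C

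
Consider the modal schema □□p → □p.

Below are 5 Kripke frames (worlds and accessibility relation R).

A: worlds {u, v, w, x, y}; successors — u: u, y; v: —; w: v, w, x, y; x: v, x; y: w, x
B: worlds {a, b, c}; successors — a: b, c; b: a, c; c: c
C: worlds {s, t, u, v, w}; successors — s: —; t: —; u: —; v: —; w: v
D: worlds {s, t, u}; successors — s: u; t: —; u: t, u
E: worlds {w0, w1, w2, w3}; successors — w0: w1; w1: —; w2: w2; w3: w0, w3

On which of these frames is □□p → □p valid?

This is the axiom for density; its first-order frame correspondent is ∀x ∀y (Rxy → ∃z (Rxz ∧ Rzy)).
A: ✓.
B: fails — Rab but no z with Raz and Rzb.
C: fails — Rwv but no z with Rwz and Rzv.
D: ✓.
E: fails — Rw0w1 but no z with Rw0z and Rzw1.

A, D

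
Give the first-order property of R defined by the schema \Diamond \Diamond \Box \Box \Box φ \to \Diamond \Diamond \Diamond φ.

This is a Sahlqvist (Geach-type) schema ◇^2□^3φ → □^0◇^3φ.
Minimal-valuation argument: fix x; take any y with xR^2y and any z with xR^0z. Set V(φ) to the set of worlds R-reachable from y in exactly 3 steps. Then □^3φ holds at y, so the antecedent holds at x; validity forces ◇^3φ at z, giving a w with zR^3w and yR^3w.
First-order correspondent: \forall x \forall y (x R^2 y \to \exists w (y R^3 w \wedge x R^3 w)).

\forall x \forall y (x R^2 y \to \exists w (y R^3 w \wedge x R^3 w))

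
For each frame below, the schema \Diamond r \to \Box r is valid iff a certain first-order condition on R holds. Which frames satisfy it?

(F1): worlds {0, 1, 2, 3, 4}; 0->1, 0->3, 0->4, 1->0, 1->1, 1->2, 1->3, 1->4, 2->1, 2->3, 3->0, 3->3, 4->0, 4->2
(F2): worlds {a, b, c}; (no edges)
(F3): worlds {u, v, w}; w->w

Frame correspondent (Sahlqvist): \forall x \forall y \forall z (Rxy \wedge Rxz \to y = z) — i.e. partial functionality.
(F1): fails — 0 sees both 1 and 3.
(F2): satisfies the condition.
(F3): satisfies the condition.
Valid on: (F2), (F3).

(F2), (F3)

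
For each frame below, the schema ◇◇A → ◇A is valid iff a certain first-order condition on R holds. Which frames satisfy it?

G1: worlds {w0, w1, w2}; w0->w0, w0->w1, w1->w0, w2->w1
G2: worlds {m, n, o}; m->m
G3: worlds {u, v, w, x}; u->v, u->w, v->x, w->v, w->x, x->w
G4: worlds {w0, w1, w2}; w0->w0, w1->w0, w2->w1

G2

Frame correspondent (Sahlqvist): ∀x ∀y ∀z (Rxy ∧ Ryz → Rxz) — i.e. transitivity.
G1: fails — Rw1w0 and Rw0w1 but not Rw1w1.
G2: satisfies the condition.
G3: fails — Ruv and Rvx but not Rux.
G4: fails — Rw2w1 and Rw1w0 but not Rw2w0.
Valid on: G2.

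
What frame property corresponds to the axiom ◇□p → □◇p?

Suppose ◇□p→□◇p is valid. Take Rxy, Rxz and set V(p)={w : Ryw}. Then □p at y so ◇□p at x, so □◇p at x, so ◇p at z, giving w with Rzw and Ryw.

Convergence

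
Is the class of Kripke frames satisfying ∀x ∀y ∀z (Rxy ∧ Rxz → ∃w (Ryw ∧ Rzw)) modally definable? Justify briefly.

This is a Sahlqvist condition; the .2 axiom ◇□p → □◇p defines it.
Suppose ◇□p→□◇p is valid. Take Rxy, Rxz and set V(p)={w : Ryw}. Then □p at y so ◇□p at x, so □◇p at x, so ◇p at z, giving w with Rzw and Ryw.

Definable; ◇□p → □◇p defines it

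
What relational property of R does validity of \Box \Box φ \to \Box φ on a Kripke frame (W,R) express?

Suppose □□φ→□φ is valid. Take Rxy and set V(φ)={w : xR²w}. Then □□φ at x, so □φ at x, so φ at y, i.e. ∃z(Rxz∧Rzy).
The converse is a direct semantic check.
So the correspondent is density.

density: \forall x \forall y (Rxy \to \exists z (Rxz \wedge Rzy))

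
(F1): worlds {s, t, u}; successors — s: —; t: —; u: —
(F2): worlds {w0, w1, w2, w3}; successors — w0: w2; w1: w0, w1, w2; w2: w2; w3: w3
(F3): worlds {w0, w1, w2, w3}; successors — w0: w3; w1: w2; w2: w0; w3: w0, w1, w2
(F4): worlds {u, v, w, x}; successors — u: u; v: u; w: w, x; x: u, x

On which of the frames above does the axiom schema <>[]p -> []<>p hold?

(F1), (F2), (F4)

The schema corresponds to convergence: forall x forall y forall z (Rxy & Rxz -> exists w (Ryw & Rzw)).
(F1): ✓.
(F2): ✓.
(F3): fails — Rw3w1 and Rw3w0 but w1 and w0 have no common successor.
(F4): ✓.
Valid on: (F1), (F2), (F4).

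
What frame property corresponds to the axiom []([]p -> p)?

Suppose □(□p→p) is valid. Take Rxy and set V(p)={w : Ryw}. Then at y, □p holds; since □(□p→p) at x, □p→p at y, so p at y, i.e. Ryy.

Shift-reflexivity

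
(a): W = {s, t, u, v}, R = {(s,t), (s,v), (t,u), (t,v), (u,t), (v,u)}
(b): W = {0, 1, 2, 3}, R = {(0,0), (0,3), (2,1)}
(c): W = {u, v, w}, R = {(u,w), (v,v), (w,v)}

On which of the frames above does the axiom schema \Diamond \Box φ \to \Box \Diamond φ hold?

(c)

Frame correspondent (Sahlqvist): \forall x \forall y \forall z (Rxy \wedge Rxz \to \exists w (Ryw \wedge Rzw)) — i.e. convergence.
(a): fails — Rtv and Rtu but v and u have no common successor.
(b): fails — R00 and R03 but 0 and 3 have no common successor.
(c): ✓.
Valid on: (c).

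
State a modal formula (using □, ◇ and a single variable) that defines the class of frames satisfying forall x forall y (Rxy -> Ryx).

This is symmetry; the standard corresponding axiom is B: s → □◇s.

s → □◇s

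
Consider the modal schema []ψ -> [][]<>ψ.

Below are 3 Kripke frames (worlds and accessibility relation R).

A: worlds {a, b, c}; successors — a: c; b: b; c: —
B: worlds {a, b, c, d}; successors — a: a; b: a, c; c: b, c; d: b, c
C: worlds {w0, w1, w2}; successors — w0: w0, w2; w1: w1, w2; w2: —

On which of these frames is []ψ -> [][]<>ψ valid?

A

This is the axiom for a generalized confluence (Geach) condition; its first-order frame correspondent is forall x forall z (x R^2 z -> exists w (xRw & zRw)).
A: condition met.
B: fails — cR²a but no w with cRw and aRw.
C: fails — w0R²w2 but no w with w0Rw and w2Rw.
Valid on: A.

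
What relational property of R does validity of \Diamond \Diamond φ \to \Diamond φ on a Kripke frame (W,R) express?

transitivity: \forall x \forall y \forall z (Rxy \wedge Ryz \to Rxz)

This is a form of the 4 axiom.
It corresponds to transitivity: \forall x \forall y \forall z (Rxy \wedge Ryz \to Rxz).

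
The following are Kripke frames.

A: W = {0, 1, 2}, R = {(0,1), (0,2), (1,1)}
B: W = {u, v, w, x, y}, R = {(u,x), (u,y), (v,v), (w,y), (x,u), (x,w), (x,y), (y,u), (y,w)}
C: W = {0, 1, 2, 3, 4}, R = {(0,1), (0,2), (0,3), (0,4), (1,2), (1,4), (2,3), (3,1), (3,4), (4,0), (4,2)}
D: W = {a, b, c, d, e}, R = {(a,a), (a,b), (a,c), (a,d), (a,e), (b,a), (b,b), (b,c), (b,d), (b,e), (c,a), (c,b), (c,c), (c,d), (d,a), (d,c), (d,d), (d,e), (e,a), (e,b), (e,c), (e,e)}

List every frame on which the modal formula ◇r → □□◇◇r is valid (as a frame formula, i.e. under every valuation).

The schema corresponds to a generalized confluence (Geach) condition: ∀x ∀y ∀z ((xRy ∧ xR²z) → ∃w (y = w ∧ zR²w)).
A: fails — 0R2, 0R²1 but no w with 2=w and 1R²w.
B: fails — uRx, uR²u but no t with x=t and uR²t.
C: fails — 0R1, 0R²1 but no w with 1=w and 1R²w.
D: condition met.
Valid on: D.

D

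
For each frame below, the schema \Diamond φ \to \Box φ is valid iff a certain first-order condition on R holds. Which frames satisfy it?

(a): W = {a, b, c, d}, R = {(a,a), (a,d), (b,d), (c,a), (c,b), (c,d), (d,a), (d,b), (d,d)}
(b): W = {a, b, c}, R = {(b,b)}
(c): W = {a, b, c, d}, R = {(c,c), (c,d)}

(b)

This is the axiom for partial functionality; its first-order frame correspondent is \forall x \forall y \forall z (Rxy \wedge Rxz \to y = z).
(a): fails — a sees both a and d.
(b): holds.
(c): fails — c sees both c and d.
Valid on: (b).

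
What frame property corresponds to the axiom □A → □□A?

transitivity: ∀x ∀y ∀z (Rxy ∧ Ryz → Rxz)

This is the 4 axiom.
It corresponds to transitivity: ∀x ∀y ∀z (Rxy ∧ Ryz → Rxz).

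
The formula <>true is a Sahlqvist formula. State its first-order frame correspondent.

seriality: forall x exists y Rxy

This schema is equivalent to the D axiom □r → ◇r.
Its frame correspondent is seriality — forall x exists y Rxy.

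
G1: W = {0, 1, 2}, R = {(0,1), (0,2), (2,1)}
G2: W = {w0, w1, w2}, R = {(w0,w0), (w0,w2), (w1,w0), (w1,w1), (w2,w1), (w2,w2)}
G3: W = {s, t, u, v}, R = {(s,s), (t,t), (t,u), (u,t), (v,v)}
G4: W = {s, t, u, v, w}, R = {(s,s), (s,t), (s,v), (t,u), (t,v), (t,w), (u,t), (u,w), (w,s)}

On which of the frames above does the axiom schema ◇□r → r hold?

This is the axiom for symmetry; its first-order frame correspondent is ∀x ∀y (Rxy → Ryx).
G1: fails — R01 but not R10.
G2: fails — Rw1w0 but not Rw0w1.
G3: holds.
G4: fails — Rtv but not Rvt.
Valid on: G3.

G3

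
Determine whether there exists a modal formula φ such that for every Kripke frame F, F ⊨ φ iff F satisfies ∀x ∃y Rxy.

Yes, by □r → ◇r

Yes: it is seriality, defined by the D schema □r → ◇r.
Suppose □r→◇r is valid. At any x set V(r)=W. Then □r at x, so ◇r at x, so x has a successor.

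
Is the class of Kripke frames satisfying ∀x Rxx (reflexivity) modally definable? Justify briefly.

Definable; □p → p defines it

The condition is reflexivity. A defining modal formula is □p → p.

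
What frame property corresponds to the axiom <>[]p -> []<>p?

This schema is the .2 axiom.
It corresponds to convergence: forall x forall y forall z (Rxy & Rxz -> exists w (Ryw & Rzw)).

convergence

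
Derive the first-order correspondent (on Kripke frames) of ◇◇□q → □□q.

∀x ∀y ∀z ((xR²y ∧ xR²z) → ∃w (yRw ∧ z = w))

This is a Sahlqvist (Geach-type) schema ◇^2□^1q → □^2◇^0q.
First-order correspondent: ∀x ∀y ∀z ((xR²y ∧ xR²z) → ∃w (yRw ∧ z = w)).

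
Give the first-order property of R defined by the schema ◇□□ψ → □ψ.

This is a Sahlqvist (Geach-type) schema ◇^1□^2ψ → □^1◇^0ψ.
Minimal-valuation argument: fix x; take any y with xR^1y and any z with xR^1z. Set V(ψ) to the set of worlds R-reachable from y in exactly 2 steps. Then □^2ψ holds at y, so the antecedent holds at x; validity forces ◇^0ψ at z, giving a w with zR^0w and yR^2w.
First-order correspondent: ∀x ∀y ∀z ((xRy ∧ xRz) → ∃w (yR²w ∧ z = w)).

∀x ∀y ∀z ((xRy ∧ xRz) → ∃w (yR²w ∧ z = w))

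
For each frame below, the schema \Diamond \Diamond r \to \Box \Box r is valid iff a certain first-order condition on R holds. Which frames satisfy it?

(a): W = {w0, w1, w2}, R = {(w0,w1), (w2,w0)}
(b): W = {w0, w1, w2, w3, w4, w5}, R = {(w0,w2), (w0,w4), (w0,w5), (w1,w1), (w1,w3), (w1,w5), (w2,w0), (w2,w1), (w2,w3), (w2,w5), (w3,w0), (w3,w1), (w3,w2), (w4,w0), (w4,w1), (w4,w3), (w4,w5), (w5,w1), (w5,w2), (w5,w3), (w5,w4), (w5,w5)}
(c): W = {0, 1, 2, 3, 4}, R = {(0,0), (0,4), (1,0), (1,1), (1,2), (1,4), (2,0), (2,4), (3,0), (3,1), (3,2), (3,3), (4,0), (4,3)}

Frame correspondent (Sahlqvist): \forall x \forall y \forall z ((x R^2 y \wedge x R^2 z) \to \exists w (y = w \wedge z = w)) — i.e. a generalized confluence (Geach) condition.
(a): satisfies the condition.
(b): fails — w0R²w0, w0R²w1 but w0 ≠ w1.
(c): fails — 0R²0, 0R²3 but 0 ≠ 3.

(a)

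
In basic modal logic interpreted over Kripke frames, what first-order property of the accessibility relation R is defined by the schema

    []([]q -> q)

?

shift-reflexivity

Suppose □(□q→q) is valid. Take Rxy and set V(q)={w : Ryw}. Then at y, □q holds; since □(□q→q) at x, □q→q at y, so q at y, i.e. Ryy.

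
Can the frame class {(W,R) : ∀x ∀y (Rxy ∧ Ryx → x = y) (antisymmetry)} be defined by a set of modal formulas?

No — not modally definable

Modal frame validity is preserved under surjective bounded morphisms.
The 4-cycle (worlds a,b,c,d with a→b→c→d→a) is antisymmetric. Sending even-indexed worlds to a and odd-indexed worlds to b is a surjective bounded morphism onto the two-world frame with a↔b, which is not antisymmetric.
So no modal formula (or set of formulas) defines exactly the antisymmetric frames.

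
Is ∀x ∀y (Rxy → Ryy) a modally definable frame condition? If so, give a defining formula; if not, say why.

Yes, by □(□r → r)

This is a Sahlqvist condition; the T□ axiom □(□r → r) defines it.
Suppose □(□r→r) is valid. Take Rxy and set V(r)={w : Ryw}. Then at y, □r holds; since □(□r→r) at x, □r→r at y, so r at y, i.e. Ryy.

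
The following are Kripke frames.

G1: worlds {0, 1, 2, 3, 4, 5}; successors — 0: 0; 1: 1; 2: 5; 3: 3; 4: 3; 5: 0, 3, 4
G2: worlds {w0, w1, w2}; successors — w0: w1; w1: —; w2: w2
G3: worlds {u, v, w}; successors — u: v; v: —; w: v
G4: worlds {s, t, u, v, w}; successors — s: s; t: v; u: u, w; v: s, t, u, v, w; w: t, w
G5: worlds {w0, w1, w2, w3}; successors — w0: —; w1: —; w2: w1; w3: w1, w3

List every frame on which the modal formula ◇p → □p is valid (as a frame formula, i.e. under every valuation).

The schema corresponds to partial functionality: ∀x ∀y ∀z (Rxy ∧ Rxz → y = z).
G1: fails — 5 sees both 0 and 3.
G2: holds.
G3: holds.
G4: fails — u sees both u and w.
G5: fails — w3 sees both w1 and w3.
Valid on: G2, G3.

G2, G3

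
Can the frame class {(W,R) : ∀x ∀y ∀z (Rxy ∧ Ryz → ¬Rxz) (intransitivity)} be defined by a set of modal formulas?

Not definable by any modal formula

If a class were modally definable it would be closed under surjective bounded morphisms (Goldblatt–Thomason).
The 7-cycle (worlds a,b,c,d,e,f,g with a→b→c→d→e→f→g→a) is intransitive. Mapping every world to a single reflexive point • is a surjective bounded morphism; the reflexive point is not intransitive (R••∧R•• but R••).
So no modal formula (or set of formulas) defines exactly the intransitive frames.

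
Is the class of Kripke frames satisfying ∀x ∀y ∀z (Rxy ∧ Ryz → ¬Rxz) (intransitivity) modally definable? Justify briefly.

Modal frame validity is preserved under surjective bounded morphisms.
The 7-cycle (worlds s,t,u,v,w,x,y with s→t→u→v→w→x→y→s) is intransitive. Mapping every world to a single reflexive point • is a surjective bounded morphism; the reflexive point is not intransitive (R••∧R•• but R••).
So the class is not modally definable.

No — not modally definable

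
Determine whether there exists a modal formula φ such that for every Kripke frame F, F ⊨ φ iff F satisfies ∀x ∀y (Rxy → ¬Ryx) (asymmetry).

No — not modally definable

If a class were modally definable it would be closed under surjective bounded morphisms (Goldblatt–Thomason).
The 5-cycle (worlds 0,1,2,3,4 with 0→1→2→3→4→0) is asymmetric. Mapping every world to a single reflexive point • is a surjective bounded morphism, and the reflexive point is not asymmetric (R•• but asymmetry requires ¬R••).
Hence asymmetry is not modally definable.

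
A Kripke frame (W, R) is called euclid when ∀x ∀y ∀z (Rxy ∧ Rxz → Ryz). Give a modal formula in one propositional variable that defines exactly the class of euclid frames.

This is the Euclidean property; the standard corresponding axiom is 5: ◇r → □◇r.
Suppose ◇r→□◇r is valid. Take Rxy, Rxz and set V(r)={y}. Then ◇r at x, so □◇r at x, so ◇r at z, so some w with Rzw has r; w=y, i.e. Rzy. By symmetry of the argument, Ryz.

◇r → □◇r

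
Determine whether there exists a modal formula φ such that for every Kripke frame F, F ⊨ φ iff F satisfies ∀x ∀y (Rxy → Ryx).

Definable; r → □◇r defines it

This is a Sahlqvist condition; the B axiom r → □◇r defines it.
Suppose r→□◇r is valid. Take Rxy and set V(r)={x}. Then r at x, so □◇r at x, so ◇r at y, so some z with Ryz has r; z=x, i.e. Ryx.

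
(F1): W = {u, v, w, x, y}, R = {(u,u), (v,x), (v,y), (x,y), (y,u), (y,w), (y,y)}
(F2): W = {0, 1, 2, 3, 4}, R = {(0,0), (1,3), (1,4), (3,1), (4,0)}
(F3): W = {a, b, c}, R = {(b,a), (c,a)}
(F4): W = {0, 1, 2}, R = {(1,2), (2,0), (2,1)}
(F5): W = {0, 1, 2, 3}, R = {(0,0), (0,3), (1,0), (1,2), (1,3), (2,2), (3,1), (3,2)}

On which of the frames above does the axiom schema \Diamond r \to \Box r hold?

Frame correspondent (Sahlqvist): \forall x \forall y \forall z (Rxy \wedge Rxz \to y = z) — i.e. partial functionality.
(F1): fails — v sees both x and y.
(F2): fails — 1 sees both 3 and 4.
(F3): condition met.
(F4): fails — 2 sees both 0 and 1.
(F5): fails — 0 sees both 0 and 3.
Valid on: (F3).

(F3)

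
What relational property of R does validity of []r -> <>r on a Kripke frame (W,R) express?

Seriality

Suppose □r→◇r is valid. At any x set V(r)=W. Then □r at x, so ◇r at x, so x has a successor.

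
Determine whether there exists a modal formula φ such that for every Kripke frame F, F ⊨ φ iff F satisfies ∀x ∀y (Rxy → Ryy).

This is a Sahlqvist condition; the T□ axiom □(□p → p) defines it.

Definable; □(□p → p) defines it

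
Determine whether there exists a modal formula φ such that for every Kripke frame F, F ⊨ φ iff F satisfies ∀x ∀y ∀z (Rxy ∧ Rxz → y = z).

Yes, by ◇q → □q

Yes: it is partial functionality, defined by the CD schema ◇q → □q.
Suppose ◇q→□q is valid. Take Rxy, Rxz and set V(q)={y}. Then ◇q at x, so □q at x, so q at z, i.e. z=y.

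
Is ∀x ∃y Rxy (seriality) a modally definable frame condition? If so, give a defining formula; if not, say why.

This is a Sahlqvist condition; the D axiom □p → ◇p defines it.
Suppose □p→◇p is valid. At any x set V(p)=W. Then □p at x, so ◇p at x, so x has a successor.

Yes — defined by □p → ◇p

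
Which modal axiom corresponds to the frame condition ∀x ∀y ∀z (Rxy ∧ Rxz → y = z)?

◇q → □q

The condition is partial functionality. The CD schema ◇q → □q defines it.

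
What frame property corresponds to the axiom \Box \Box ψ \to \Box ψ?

This schema is the C4 axiom.
It corresponds to density: \forall x \forall y (Rxy \to \exists z (Rxz \wedge Rzy)).

Density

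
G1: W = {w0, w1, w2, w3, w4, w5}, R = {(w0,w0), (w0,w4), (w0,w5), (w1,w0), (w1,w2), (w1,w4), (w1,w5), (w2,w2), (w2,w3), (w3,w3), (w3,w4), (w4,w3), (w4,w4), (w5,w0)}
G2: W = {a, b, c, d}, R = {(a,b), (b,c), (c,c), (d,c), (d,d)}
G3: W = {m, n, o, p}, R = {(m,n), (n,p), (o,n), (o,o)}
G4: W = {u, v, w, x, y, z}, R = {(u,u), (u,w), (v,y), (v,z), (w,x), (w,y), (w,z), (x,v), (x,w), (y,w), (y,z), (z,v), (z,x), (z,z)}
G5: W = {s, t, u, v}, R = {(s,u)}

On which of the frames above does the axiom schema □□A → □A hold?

G1

This is the axiom for density; its first-order frame correspondent is ∀x ∀y (Rxy → ∃z (Rxz ∧ Rzy)).
G1: condition met.
G2: fails — Rab but no z with Raz and Rzb.
G3: fails — Rnp but no z with Rnz and Rzp.
G4: fails — Rxw but no t with Rxt and Rtw.
G5: fails — Rsu but no z with Rsz and Rzu.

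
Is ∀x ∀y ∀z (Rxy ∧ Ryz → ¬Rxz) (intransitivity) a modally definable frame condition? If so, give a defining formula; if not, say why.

Modal frame validity is preserved under surjective bounded morphisms.
The 3-cycle (worlds 0,1,2 with 0→1→2→0) is intransitive. Mapping every world to a single reflexive point • is a surjective bounded morphism; the reflexive point is not intransitive (R••∧R•• but R••).
So no modal formula (or set of formulas) defines exactly the intransitive frames.

Not definable by any modal formula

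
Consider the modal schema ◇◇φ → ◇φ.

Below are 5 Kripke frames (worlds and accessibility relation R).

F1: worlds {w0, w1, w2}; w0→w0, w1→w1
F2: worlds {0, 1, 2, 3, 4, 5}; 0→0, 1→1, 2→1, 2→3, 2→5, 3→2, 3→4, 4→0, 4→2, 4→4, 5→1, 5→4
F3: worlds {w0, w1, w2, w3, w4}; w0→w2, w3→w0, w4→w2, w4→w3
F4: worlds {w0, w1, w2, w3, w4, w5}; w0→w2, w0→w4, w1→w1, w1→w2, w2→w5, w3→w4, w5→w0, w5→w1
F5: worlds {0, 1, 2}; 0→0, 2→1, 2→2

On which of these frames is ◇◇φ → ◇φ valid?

F1, F5

This is the axiom for transitivity; its first-order frame correspondent is ∀x ∀y ∀z (Rxy ∧ Ryz → Rxz).
F1: holds.
F2: fails — R34 and R40 but not R30.
F3: fails — Rw4w3 and Rw3w0 but not Rw4w0.
F4: fails — Rw1w2 and Rw2w5 but not Rw1w5.
F5: holds.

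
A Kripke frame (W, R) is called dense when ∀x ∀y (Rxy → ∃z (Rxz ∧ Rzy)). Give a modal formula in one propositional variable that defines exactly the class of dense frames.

This is density; the standard corresponding axiom is C4: □□r → □r.
Suppose □□r→□r is valid. Take Rxy and set V(r)={w : xR²w}. Then □□r at x, so □r at x, so r at y, i.e. ∃z(Rxz∧Rzy).

□□r → □r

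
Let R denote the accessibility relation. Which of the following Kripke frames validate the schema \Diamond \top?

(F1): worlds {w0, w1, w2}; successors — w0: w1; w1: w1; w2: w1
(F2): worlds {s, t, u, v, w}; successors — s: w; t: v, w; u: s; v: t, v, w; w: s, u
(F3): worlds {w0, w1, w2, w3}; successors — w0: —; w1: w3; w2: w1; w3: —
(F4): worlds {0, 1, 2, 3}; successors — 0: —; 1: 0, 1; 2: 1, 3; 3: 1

(F1), (F2)

The schema corresponds to seriality: \forall x \exists y Rxy.
(F1): condition met.
(F2): condition met.
(F3): fails — world w0 has no successor.
(F4): fails — world 0 has no successor.
Valid on: (F1), (F2).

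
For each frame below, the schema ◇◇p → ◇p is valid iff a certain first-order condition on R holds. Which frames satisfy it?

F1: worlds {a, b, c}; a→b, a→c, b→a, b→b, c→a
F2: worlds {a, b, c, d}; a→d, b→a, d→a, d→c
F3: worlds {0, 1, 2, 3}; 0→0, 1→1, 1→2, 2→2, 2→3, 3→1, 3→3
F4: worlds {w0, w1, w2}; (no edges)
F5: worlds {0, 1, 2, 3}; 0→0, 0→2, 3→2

This is the axiom for transitivity; its first-order frame correspondent is ∀x ∀y ∀z (Rxy ∧ Ryz → Rxz).
F1: fails — Rab and Rba but not Raa.
F2: fails — Rad and Rda but not Raa.
F3: fails — R31 and R12 but not R32.
F4: condition met.
F5: condition met.
Valid on: F4, F5.

F4, F5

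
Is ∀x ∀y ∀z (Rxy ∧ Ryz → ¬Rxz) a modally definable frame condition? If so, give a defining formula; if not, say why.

If a class were modally definable it would be closed under surjective bounded morphisms (Goldblatt–Thomason).
The 3-cycle (worlds w0,w1,w2 with w0→w1→w2→w0) is intransitive. Mapping every world to a single reflexive point • is a surjective bounded morphism; the reflexive point is not intransitive (R••∧R•• but R••).
So no modal formula (or set of formulas) defines exactly the intransitive frames.

No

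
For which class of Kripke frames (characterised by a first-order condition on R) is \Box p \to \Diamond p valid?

This is the D axiom.
It corresponds to seriality: \forall x \exists y Rxy.

seriality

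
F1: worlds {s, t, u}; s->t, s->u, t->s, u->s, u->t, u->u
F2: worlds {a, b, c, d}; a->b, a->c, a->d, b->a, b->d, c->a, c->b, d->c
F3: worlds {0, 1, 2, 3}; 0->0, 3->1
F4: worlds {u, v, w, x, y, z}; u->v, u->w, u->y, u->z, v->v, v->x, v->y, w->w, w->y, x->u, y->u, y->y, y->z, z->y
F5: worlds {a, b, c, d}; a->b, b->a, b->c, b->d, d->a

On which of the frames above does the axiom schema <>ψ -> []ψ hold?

F3

The schema corresponds to partial functionality: forall x forall y forall z (Rxy & Rxz -> y = z).
F1: fails — s sees both t and u.
F2: fails — a sees both b and c.
F3: holds.
F4: fails — u sees both v and w.
F5: fails — b sees both a and c.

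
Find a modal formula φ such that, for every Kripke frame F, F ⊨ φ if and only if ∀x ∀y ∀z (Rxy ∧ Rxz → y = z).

This is partial functionality; the standard corresponding axiom is CD: ◇q → □q.
Suppose ◇q→□q is valid. Take Rxy, Rxz and set V(q)={y}. Then ◇q at x, so □q at x, so q at z, i.e. z=y.

◇q → □q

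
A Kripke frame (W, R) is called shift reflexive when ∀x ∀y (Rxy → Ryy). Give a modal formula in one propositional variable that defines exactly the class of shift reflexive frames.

The condition is shift-reflexivity. The T□ schema □(□r → r) defines it.

□(□r → r)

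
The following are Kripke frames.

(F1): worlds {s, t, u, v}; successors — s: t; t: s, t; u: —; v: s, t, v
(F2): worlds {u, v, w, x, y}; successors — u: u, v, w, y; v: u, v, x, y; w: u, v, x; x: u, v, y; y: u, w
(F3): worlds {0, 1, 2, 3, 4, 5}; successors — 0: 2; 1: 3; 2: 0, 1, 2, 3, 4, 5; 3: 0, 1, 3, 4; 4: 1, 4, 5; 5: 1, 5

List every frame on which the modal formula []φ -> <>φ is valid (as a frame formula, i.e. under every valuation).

This is the axiom for seriality; its first-order frame correspondent is forall x exists y Rxy.
(F1): fails — world u has no successor.
(F2): condition met.
(F3): condition met.
Valid on: (F2), (F3).

(F2), (F3)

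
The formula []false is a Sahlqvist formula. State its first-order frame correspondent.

□⊥ is valid iff no world has any successor (otherwise □⊥ fails at any world with one).

emptiness of R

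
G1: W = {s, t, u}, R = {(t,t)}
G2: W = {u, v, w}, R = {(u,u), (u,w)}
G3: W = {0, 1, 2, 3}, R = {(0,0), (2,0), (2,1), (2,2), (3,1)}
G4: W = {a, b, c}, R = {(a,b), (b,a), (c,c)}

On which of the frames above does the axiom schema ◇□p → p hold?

This is the axiom for symmetry; its first-order frame correspondent is ∀x ∀y (Rxy → Ryx).
G1: satisfies the condition.
G2: fails — Ruw but not Rwu.
G3: fails — R31 but not R13.
G4: satisfies the condition.
Valid on: G1, G4.

G1, G4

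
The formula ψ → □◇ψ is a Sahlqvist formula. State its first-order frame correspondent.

symmetry: ∀x ∀y (Rxy → Ryx)

This schema is the B axiom.
Its frame correspondent is symmetry — ∀x ∀y (Rxy → Ryx).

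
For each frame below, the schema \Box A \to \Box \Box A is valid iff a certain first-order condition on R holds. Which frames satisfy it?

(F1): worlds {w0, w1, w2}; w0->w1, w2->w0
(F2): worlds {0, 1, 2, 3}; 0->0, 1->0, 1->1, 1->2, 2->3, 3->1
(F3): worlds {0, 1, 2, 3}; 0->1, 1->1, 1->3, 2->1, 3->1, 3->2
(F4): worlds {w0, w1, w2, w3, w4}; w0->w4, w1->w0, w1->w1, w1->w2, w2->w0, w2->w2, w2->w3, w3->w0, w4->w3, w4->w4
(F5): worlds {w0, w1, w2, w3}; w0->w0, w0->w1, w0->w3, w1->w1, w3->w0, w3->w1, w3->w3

Frame correspondent (Sahlqvist): \forall x \forall y \forall z (Rxy \wedge Ryz \to Rxz) — i.e. transitivity.
(F1): fails — Rw2w0 and Rw0w1 but not Rw2w1.
(F2): fails — R31 and R10 but not R30.
(F3): fails — R31 and R13 but not R33.
(F4): fails — Rw1w2 and Rw2w3 but not Rw1w3.
(F5): holds.

(F5)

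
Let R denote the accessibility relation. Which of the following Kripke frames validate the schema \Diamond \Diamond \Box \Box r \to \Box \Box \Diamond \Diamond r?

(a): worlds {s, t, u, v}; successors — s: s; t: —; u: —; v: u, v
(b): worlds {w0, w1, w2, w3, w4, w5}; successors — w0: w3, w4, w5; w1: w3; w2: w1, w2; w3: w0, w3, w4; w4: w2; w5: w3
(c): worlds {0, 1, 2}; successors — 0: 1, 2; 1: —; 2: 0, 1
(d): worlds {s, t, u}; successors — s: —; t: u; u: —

(d)

This is the axiom for a generalized confluence (Geach) condition; its first-order frame correspondent is \forall x \forall y \forall z ((x R^2 y \wedge x R^2 z) \to \exists w (y R^2 w \wedge z R^2 w)).
(a): fails — vR²u, vR²u but no w with uR²w and uR²w.
(b): fails — w3R²w4, w3R²w5 but no w with w4R²w and w5R²w.
(c): fails — 0R²0, 0R²1 but no w with 0R²w and 1R²w.
(d): holds.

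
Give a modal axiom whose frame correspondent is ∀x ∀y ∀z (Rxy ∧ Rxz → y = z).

A defining formula is ◇q → □q (the CD axiom).
Suppose ◇q→□q is valid. Take Rxy, Rxz and set V(q)={y}. Then ◇q at x, so □q at x, so q at z, i.e. z=y.

◇q → □q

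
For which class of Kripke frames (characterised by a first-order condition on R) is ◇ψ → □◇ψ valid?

This is the 5 axiom.
It corresponds to the Euclidean property: ∀x ∀y ∀z (Rxy ∧ Rxz → Ryz).

the Euclidean property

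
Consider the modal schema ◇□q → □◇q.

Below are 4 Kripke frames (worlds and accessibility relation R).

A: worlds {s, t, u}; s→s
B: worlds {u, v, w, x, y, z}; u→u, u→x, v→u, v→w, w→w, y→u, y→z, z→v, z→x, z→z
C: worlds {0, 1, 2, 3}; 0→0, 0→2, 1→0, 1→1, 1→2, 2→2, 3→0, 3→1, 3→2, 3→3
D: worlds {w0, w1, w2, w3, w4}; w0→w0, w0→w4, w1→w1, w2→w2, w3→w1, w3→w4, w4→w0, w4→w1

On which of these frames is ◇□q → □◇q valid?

A, C

The schema corresponds to convergence: ∀x ∀y ∀z (Rxy ∧ Rxz → ∃w (Ryw ∧ Rzw)).
A: condition met.
B: fails — Ruu and Rux but u and x have no common successor.
C: condition met.
D: fails — Rw4w1 and Rw4w0 but w1 and w0 have no common successor.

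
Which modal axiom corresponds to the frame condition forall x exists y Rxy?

□q → ◇q

A defining formula is □q → ◇q (the D axiom).
Suppose □q→◇q is valid. At any x set V(q)=W. Then □q at x, so ◇q at x, so x has a successor.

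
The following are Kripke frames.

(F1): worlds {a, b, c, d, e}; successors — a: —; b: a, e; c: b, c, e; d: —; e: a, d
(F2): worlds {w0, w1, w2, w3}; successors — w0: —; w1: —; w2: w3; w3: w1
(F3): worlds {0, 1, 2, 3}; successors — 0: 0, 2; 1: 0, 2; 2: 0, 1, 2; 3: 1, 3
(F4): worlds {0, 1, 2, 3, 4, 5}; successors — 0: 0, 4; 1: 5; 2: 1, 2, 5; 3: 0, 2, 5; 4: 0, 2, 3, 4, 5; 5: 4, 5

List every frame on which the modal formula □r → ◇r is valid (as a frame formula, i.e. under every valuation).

(F3), (F4)

This is the axiom for seriality; its first-order frame correspondent is ∀x ∃y Rxy.
(F1): fails — world a has no successor.
(F2): fails — world w0 has no successor.
(F3): ✓.
(F4): ✓.
Valid on: (F3), (F4).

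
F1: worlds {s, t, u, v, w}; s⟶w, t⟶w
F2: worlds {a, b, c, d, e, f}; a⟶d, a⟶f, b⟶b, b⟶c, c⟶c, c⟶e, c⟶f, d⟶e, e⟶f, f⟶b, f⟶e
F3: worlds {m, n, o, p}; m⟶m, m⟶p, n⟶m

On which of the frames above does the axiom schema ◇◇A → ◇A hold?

F1

Frame correspondent (Sahlqvist): ∀x ∀y ∀z (Rxy ∧ Ryz → Rxz) — i.e. transitivity.
F1: ✓.
F2: fails — Rbc and Rcf but not Rbf.
F3: fails — Rnm and Rmp but not Rnp.
Valid on: F1.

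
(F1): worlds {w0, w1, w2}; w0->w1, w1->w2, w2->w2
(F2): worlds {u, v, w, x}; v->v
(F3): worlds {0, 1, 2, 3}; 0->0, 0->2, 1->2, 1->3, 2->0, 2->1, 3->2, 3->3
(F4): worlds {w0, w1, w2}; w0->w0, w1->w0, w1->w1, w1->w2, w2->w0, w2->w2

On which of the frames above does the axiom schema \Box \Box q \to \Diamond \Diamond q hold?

(F1), (F3), (F4)

Frame correspondent (Sahlqvist): \forall x \exists w (x R^2 w \wedge x R^2 w) — i.e. a generalized confluence (Geach) condition.
(F1): satisfies the condition.
(F2): fails — at u but no t with uR²t and uR²t.
(F3): satisfies the condition.
(F4): satisfies the condition.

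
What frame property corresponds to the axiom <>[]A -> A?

symmetry: forall x forall y (Rxy -> Ryx)

This schema is equivalent to the B axiom A → □◇A.
It corresponds to symmetry: forall x forall y (Rxy -> Ryx).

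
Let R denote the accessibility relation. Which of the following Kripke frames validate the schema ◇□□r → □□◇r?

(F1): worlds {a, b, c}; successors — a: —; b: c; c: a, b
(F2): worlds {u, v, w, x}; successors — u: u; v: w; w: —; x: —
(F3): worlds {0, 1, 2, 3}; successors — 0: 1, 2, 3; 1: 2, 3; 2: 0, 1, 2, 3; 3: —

(F2)

This is the axiom for a generalized confluence (Geach) condition; its first-order frame correspondent is ∀x ∀y ∀z ((xRy ∧ xR²z) → ∃w (yR²w ∧ zRw)).
(F1): fails — bRc, bR²a but no w with cR²w and aRw.
(F2): satisfies the condition.
(F3): fails — 0R1, 0R²3 but no w with 1R²w and 3Rw.
Valid on: (F2).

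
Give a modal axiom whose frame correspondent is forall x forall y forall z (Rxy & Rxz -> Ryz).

The condition is the Euclidean property. The 5 schema ◇ψ → □◇ψ defines it.

◇ψ → □◇ψ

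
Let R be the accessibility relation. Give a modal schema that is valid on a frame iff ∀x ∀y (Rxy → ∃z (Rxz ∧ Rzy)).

□□s → □s

This is density; the standard corresponding axiom is C4: □□s → □s.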